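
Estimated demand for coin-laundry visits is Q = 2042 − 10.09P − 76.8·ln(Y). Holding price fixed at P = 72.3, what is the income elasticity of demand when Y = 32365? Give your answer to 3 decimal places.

-0.149

At P = 72.3, Y = 32365: Q = 514.938.
Holding P constant, ∂Q/∂Y = -76.8/Y = -0.00237293.
η_Y = (∂Q/∂Y)·(Y/Q) = -0.00237293 × (32365/514.938) = -0.149.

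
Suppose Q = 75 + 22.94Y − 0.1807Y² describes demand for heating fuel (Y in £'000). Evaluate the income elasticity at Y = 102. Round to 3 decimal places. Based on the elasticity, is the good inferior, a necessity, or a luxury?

-2.655 (inferior good)

At Y = 102: Q = 534.8772.
dQ/dY = 22.94 − 0.3614Y = -13.92280.
η = (dQ/dY)·(Y/Q) = -13.92280 × (102/534.8772) = -2.655.
η < 0 ⇒ inferior good.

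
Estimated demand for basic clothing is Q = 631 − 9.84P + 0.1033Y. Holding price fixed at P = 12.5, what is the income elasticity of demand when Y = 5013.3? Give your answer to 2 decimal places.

At P = 12.5, Y = 5013.3: Q = 1025.874.
Holding P constant, ∂Q/∂Y = 0.1033.
η_Y = (∂Q/∂Y)·(Y/Q) = 0.1033 × (5013.3/1025.874) = 0.50.

0.50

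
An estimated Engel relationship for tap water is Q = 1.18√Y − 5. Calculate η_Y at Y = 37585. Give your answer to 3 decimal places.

At Y = 37585: Q = 223.765.
dQ/dY = 1.18/(2√Y) = 0.0030433 at this income.
η = (dQ/dY)·(Y/Q) = 0.0030433 × (37585/223.765) = 0.511.

0.511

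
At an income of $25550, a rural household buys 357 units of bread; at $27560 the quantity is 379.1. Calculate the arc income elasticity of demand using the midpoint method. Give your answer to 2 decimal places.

ΔQ = 379.1 − 357 = 22.1; midpoint Q̄ = (357 + 379.1)/2 = 368.05.
ΔI = 27560 − 25550 = 2010; midpoint Ī = (25550 + 27560)/2 = 26555.
η = (ΔQ/Q̄) ÷ (ΔI/Ī) = (22.1/368.05) ÷ (2010/26555) = 0.79.

0.79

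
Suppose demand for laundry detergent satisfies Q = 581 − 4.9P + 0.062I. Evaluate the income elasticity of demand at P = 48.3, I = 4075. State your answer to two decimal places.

0.42

At P = 48.3, I = 4075: Q = 596.980.
Holding P constant, ∂Q/∂I = 0.062.
η_I = (∂Q/∂I)·(I/Q) = 0.062 × (4075/596.980) = 0.42.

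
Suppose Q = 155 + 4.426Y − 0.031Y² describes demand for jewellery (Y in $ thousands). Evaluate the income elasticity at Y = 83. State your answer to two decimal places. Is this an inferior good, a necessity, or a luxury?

At Y = 83: Q = 308.7990.
dQ/dY = 4.426 − 0.062Y = -0.72000.
η = (dQ/dY)·(Y/Q) = -0.72000 × (83/308.7990) = -0.19.
η < 0 ⇒ inferior good.

-0.19 (inferior good)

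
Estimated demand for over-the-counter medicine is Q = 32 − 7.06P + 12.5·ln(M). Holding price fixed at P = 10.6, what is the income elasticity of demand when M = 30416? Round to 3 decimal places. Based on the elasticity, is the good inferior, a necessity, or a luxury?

0.145 (necessity)

At P = 10.6, M = 30416: Q = 86.198.
Holding P constant, ∂Q/∂M = 12.5/M = 0.000410968.
η_M = (∂Q/∂M)·(M/Q) = 0.000410968 × (30416/86.198) = 0.145.
Since 0 < η < 1, this is a necessity.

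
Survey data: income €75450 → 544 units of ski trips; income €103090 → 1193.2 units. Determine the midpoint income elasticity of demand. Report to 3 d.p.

2.414

ΔQ = 1193.2 − 544 = 649.2; midpoint Q̄ = (544 + 1193.2)/2 = 868.6.
ΔI = 103090 − 75450 = 27640; midpoint Ī = (75450 + 103090)/2 = 89270.
η = (ΔQ/Q̄) ÷ (ΔI/Ī) = (649.2/868.6) ÷ (27640/89270) = 2.414.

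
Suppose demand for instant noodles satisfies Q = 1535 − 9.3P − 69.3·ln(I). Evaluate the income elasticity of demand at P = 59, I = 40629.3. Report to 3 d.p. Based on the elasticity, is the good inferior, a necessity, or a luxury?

-0.276 (inferior good)

At P = 59, I = 40629.3: Q = 250.871.
Holding P constant, ∂Q/∂I = -69.3/I = -0.00170567.
η_I = (∂Q/∂I)·(I/Q) = -0.00170567 × (40629.3/250.871) = -0.276.
Since η < 0, this is an inferior good.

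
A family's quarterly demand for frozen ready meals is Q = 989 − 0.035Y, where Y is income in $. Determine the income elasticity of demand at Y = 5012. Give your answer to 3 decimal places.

-0.216

At Y = 5012: Q = 813.580.
dQ/dY = −0.035.
η = (dQ/dY)·(Y/Q) = -0.035 × (5012/813.580) = -0.216.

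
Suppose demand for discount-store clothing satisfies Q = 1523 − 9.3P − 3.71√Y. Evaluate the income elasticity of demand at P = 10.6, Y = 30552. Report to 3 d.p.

At P = 10.6, Y = 30552: Q = 775.944.
Holding P constant, ∂Q/∂Y = -3.71/(2√Y) = -0.0106127.
η_Y = (∂Q/∂Y)·(Y/Q) = -0.0106127 × (30552/775.944) = -0.418.

-0.418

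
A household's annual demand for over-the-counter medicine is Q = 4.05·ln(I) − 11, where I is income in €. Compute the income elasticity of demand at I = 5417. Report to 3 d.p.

0.170

At I = 5417: Q = 23.819.
dQ/dI = 4.05/I = 0.000747646 at this income.
η = (dQ/dI)·(I/Q) = 0.000747646 × (5417/23.819) = 0.170.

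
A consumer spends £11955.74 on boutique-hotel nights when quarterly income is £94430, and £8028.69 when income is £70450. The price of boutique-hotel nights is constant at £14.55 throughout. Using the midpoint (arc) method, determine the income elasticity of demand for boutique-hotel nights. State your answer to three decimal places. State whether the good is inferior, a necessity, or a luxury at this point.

1.351 (luxury)

With a constant price, Q₁ = 11955.74/14.55 = 821.700 and Q₂ = 8028.69/14.55 = 551.800 (equivalently, work directly with expenditure since P cancels).
Midpoint %ΔQ = (8028.69 − 11955.74)/9992.22 = -0.39301; midpoint %ΔI = (70450 − 94430)/82440 = -0.29088.
η = -0.39301 / -0.29088 = 1.351.
η > 1 ⇒ luxury.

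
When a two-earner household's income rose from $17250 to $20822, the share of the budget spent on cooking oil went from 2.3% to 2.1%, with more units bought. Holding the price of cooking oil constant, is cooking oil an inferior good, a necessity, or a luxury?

necessity

Quantity rises but the budget share falls as income rises, so 0 < η < 1.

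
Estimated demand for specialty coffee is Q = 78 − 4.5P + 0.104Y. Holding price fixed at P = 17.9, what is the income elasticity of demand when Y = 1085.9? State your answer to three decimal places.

At P = 17.9, Y = 1085.9: Q = 110.384.
Holding P constant, ∂Q/∂Y = 0.104.
η_Y = (∂Q/∂Y)·(Y/Q) = 0.104 × (1085.9/110.384) = 1.023.

1.023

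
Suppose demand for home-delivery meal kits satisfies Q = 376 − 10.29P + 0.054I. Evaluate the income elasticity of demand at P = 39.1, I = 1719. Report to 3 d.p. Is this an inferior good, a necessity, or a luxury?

At P = 39.1, I = 1719: Q = 66.487.
Holding P constant, ∂Q/∂I = 0.054.
η_I = (∂Q/∂I)·(I/Q) = 0.054 × (1719/66.487) = 1.396.
Since η > 1, this is a luxury.

1.396 (luxury)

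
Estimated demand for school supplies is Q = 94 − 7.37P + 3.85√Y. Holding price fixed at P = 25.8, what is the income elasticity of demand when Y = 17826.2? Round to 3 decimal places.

At P = 25.8, Y = 17826.2: Q = 417.886.
Holding P constant, ∂Q/∂Y = 3.85/(2√Y) = 0.0144179.
η_Y = (∂Q/∂Y)·(Y/Q) = 0.0144179 × (17826.2/417.886) = 0.615.

0.615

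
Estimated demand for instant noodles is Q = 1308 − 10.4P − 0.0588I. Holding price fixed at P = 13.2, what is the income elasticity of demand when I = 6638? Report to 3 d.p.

-0.500

At P = 13.2, I = 6638: Q = 780.406.
Holding P constant, ∂Q/∂I = −0.0588.
η_I = (∂Q/∂I)·(I/Q) = -0.0588 × (6638/780.406) = -0.500.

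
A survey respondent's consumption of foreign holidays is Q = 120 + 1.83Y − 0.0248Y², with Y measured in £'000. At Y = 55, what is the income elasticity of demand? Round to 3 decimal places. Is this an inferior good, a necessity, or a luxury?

At Y = 55: Q = 145.6300.
dQ/dY = 1.83 − 0.0496Y = -0.89800.
η = (dQ/dY)·(Y/Q) = -0.89800 × (55/145.6300) = -0.339.
η < 0 ⇒ inferior good.

-0.339 (inferior good)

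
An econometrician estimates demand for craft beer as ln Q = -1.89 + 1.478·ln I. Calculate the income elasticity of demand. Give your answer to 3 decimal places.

In a log-linear demand, the coefficient on ln I is the income elasticity.
So η = 1.478.

1.478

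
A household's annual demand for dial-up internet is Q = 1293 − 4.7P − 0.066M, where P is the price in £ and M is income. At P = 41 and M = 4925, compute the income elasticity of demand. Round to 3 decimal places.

-0.419

At P = 41, M = 4925: Q = 775.250.
Holding P constant, ∂Q/∂M = −0.066.
η_M = (∂Q/∂M)·(M/Q) = -0.066 × (4925/775.250) = -0.419.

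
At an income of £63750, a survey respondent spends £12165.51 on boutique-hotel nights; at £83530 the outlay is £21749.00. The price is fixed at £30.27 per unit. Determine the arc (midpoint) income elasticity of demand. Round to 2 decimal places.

With a constant price, Q₁ = 12165.51/30.27 = 401.900 and Q₂ = 21749.00/30.27 = 718.500 (equivalently, work directly with expenditure since P cancels).
Midpoint %ΔQ = (21749.00 − 12165.51)/16957.26 = 0.56516; midpoint %ΔI = (83530 − 63750)/73640 = 0.26860.
η = 0.56516 / 0.26860 = 2.10.

2.10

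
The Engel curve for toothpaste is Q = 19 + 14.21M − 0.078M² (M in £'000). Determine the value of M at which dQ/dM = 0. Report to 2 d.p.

91.09

dQ/dM = 14.21 − 0.156M.
The good is inferior where dQ/dM < 0. Setting dQ/dM = 0 gives M = 14.21 / 0.156 = 91.09.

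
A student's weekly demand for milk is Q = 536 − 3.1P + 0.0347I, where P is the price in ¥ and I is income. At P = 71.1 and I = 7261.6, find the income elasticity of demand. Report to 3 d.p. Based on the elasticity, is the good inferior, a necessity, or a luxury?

0.444 (necessity)

At P = 71.1, I = 7261.6: Q = 567.568.
Holding P constant, ∂Q/∂I = 0.0347.
η_I = (∂Q/∂I)·(I/Q) = 0.0347 × (7261.6/567.568) = 0.444.
Since 0 < η < 1, this is a necessity.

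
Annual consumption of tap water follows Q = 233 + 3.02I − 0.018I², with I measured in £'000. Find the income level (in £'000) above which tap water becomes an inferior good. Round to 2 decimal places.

83.89

dQ/dI = 3.02 − 0.036I.
The good is inferior where dQ/dI < 0. Setting dQ/dI = 0 gives I = 3.02 / 0.036 = 83.89.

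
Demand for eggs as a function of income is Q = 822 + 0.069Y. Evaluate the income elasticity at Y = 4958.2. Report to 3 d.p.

0.294

At Y = 4958.2: Q = 1164.116.
dQ/dY = 0.069.
η = (dQ/dY)·(Y/Q) = 0.069 × (4958.2/1164.116) = 0.294.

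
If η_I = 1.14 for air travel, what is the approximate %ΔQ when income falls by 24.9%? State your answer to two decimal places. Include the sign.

%ΔQ ≈ η × %ΔI = 1.14 × (-24.9%) = -28.39%.

-28.39%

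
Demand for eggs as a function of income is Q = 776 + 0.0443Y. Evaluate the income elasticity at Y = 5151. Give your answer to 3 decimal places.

At Y = 5151: Q = 1004.189.
dQ/dY = 0.0443.
η = (dQ/dY)·(Y/Q) = 0.0443 × (5151/1004.189) = 0.227.

0.227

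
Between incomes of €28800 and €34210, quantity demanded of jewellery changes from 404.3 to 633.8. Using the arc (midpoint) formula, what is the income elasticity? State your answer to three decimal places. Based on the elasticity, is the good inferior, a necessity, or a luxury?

ΔQ = 633.8 − 404.3 = 229.5; midpoint Q̄ = (404.3 + 633.8)/2 = 519.05.
ΔI = 34210 − 28800 = 5410; midpoint Ī = (28800 + 34210)/2 = 31505.
η = (ΔQ/Q̄) ÷ (ΔI/Ī) = (229.5/519.05) ÷ (5410/31505) = 2.575.
η > 1 ⇒ luxury.

2.575 (luxury)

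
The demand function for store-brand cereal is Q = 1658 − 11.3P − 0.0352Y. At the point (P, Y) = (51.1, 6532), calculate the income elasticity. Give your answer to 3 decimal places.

At P = 51.1, Y = 6532: Q = 850.644.
Holding P constant, ∂Q/∂Y = −0.0352.
η_Y = (∂Q/∂Y)·(Y/Q) = -0.0352 × (6532/850.644) = -0.270.

-0.270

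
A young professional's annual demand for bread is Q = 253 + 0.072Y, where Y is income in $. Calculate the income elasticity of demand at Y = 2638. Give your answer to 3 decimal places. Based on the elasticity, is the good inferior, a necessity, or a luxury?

0.429 (necessity)

At Y = 2638: Q = 442.936.
dQ/dY = 0.072.
η = (dQ/dY)·(Y/Q) = 0.072 × (2638/442.936) = 0.429.
Since 0 < η < 1, the good is a necessity.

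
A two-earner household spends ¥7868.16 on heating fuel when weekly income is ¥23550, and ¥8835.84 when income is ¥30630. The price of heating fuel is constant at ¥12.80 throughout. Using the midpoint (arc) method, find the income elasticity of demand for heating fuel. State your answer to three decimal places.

0.443

With a constant price, Q₁ = 7868.16/12.80 = 614.700 and Q₂ = 8835.84/12.80 = 690.300 (equivalently, work directly with expenditure since P cancels).
Midpoint %ΔQ = (8835.84 − 7868.16)/8352.00 = 0.11586; midpoint %ΔI = (30630 − 23550)/27090 = 0.26135.
η = 0.11586 / 0.26135 = 0.443.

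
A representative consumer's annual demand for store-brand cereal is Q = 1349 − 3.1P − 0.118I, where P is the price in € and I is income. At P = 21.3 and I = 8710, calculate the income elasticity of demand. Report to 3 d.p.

-4.028

At P = 21.3, I = 8710: Q = 255.190.
Holding P constant, ∂Q/∂I = −0.118.
η_I = (∂Q/∂I)·(I/Q) = -0.118 × (8710/255.190) = -4.028.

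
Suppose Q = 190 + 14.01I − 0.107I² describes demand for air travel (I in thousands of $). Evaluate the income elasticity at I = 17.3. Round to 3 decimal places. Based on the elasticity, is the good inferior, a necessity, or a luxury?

0.445 (necessity)

At I = 17.3: Q = 400.3490.
dQ/dI = 14.01 − 0.214I = 10.30780.
η = (dQ/dI)·(I/Q) = 10.30780 × (17.3/400.3490) = 0.445.
0 < η < 1 ⇒ necessity.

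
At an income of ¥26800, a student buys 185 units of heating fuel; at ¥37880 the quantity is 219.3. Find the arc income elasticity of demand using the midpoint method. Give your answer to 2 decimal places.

ΔQ = 219.3 − 185 = 34.3; midpoint Q̄ = (185 + 219.3)/2 = 202.15.
ΔI = 37880 − 26800 = 11080; midpoint Ī = (26800 + 37880)/2 = 32340.
η = (ΔQ/Q̄) ÷ (ΔI/Ī) = (34.3/202.15) ÷ (11080/32340) = 0.50.

0.50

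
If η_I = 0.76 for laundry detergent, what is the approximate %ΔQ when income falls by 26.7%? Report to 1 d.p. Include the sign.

%ΔQ ≈ η × %ΔI = 0.76 × (-26.7%) = -20.3%.

-20.3%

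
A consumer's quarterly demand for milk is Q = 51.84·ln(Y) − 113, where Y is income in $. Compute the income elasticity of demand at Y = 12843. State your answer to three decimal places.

0.137

At Y = 12843: Q = 377.435.
dQ/dY = 51.84/Y = 0.00403644 at this income.
η = (dQ/dY)·(Y/Q) = 0.00403644 × (12843/377.435) = 0.137.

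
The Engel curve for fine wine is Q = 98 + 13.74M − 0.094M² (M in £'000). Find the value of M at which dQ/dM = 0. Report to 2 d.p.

73.09

dQ/dM = 13.74 − 0.188M.
The good is inferior where dQ/dM < 0. Setting dQ/dM = 0 gives M = 13.74 / 0.188 = 73.09.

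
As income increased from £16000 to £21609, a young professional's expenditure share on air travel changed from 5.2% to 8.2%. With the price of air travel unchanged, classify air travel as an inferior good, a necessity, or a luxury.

The budget share rises as income rises, so η > 1.

luxury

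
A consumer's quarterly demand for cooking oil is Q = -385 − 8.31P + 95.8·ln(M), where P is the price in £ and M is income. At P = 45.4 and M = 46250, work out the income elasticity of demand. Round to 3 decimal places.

0.359

At P = 45.4, M = 46250: Q = 266.792.
Holding P constant, ∂Q/∂M = 95.8/M = 0.00207135.
η_M = (∂Q/∂M)·(M/Q) = 0.00207135 × (46250/266.792) = 0.359.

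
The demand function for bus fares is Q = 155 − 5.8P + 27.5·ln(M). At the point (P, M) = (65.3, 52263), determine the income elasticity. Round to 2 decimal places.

At P = 65.3, M = 52263: Q = 75.021.
Holding P constant, ∂Q/∂M = 27.5/M = 0.000526185.
η_M = (∂Q/∂M)·(M/Q) = 0.000526185 × (52263/75.021) = 0.37.

0.37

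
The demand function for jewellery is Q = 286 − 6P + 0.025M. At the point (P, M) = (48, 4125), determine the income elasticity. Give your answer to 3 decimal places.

1.020

At P = 48, M = 4125: Q = 101.125.
Holding P constant, ∂Q/∂M = 0.025.
η_M = (∂Q/∂M)·(M/Q) = 0.025 × (4125/101.125) = 1.020.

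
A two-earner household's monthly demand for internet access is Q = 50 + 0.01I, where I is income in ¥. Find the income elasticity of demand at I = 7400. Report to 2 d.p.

At I = 7400: Q = 124.000.
dQ/dI = 0.01.
η = (dQ/dI)·(I/Q) = 0.01 × (7400/124.000) = 0.60.

0.60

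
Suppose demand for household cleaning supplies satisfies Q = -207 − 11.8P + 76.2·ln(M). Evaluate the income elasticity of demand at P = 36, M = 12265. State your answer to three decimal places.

At P = 36, M = 12265: Q = 85.585.
Holding P constant, ∂Q/∂M = 76.2/M = 0.0062128.
η_M = (∂Q/∂M)·(M/Q) = 0.0062128 × (12265/85.585) = 0.890.

0.890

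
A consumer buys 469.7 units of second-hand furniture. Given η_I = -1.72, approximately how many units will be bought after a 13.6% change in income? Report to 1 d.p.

359.8

%ΔQ ≈ η × %ΔI = -1.72 × 13.6% = -23.392%.
New Q ≈ 469.7 × (1 − 0.23392) = 359.8.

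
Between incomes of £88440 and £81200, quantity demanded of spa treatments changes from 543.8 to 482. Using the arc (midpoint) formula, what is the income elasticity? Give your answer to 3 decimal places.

1.412

ΔQ = 482 − 543.8 = -61.8; midpoint Q̄ = (543.8 + 482)/2 = 512.9.
ΔI = 81200 − 88440 = -7240; midpoint Ī = (88440 + 81200)/2 = 84820.
η = (ΔQ/Q̄) ÷ (ΔI/Ī) = (-61.8/512.9) ÷ (-7240/84820) = 1.412.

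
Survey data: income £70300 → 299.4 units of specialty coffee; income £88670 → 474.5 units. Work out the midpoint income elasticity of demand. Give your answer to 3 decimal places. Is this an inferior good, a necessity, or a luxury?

ΔQ = 474.5 − 299.4 = 175.1; midpoint Q̄ = (299.4 + 474.5)/2 = 386.95.
ΔI = 88670 − 70300 = 18370; midpoint Ī = (70300 + 88670)/2 = 79485.
η = (ΔQ/Q̄) ÷ (ΔI/Ī) = (175.1/386.95) ÷ (18370/79485) = 1.958.
η > 1 ⇒ luxury.

1.958 (luxury)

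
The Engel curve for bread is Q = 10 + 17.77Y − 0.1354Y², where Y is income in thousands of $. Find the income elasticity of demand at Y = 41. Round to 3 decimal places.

At Y = 41: Q = 510.9626.
dQ/dY = 17.77 − 0.2708Y = 6.66720.
η = (dQ/dY)·(Y/Q) = 6.66720 × (41/510.9626) = 0.535.

0.535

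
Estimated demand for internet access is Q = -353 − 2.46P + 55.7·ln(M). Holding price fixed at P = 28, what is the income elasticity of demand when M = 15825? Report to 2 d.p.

At P = 28, M = 15825: Q = 116.703.
Holding P constant, ∂Q/∂M = 55.7/M = 0.00351975.
η_M = (∂Q/∂M)·(M/Q) = 0.00351975 × (15825/116.703) = 0.48.

0.48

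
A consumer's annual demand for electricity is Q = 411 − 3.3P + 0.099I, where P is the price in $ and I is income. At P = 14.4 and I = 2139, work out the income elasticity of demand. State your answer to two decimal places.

At P = 14.4, I = 2139: Q = 575.241.
Holding P constant, ∂Q/∂I = 0.099.
η_I = (∂Q/∂I)·(I/Q) = 0.099 × (2139/575.241) = 0.37.

0.37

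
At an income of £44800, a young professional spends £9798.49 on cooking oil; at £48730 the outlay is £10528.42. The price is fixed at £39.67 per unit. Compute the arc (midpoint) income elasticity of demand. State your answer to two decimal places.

0.85

With a constant price, Q₁ = 9798.49/39.67 = 247.000 and Q₂ = 10528.42/39.67 = 265.400 (equivalently, work directly with expenditure since P cancels).
Midpoint %ΔQ = (10528.42 − 9798.49)/10163.46 = 0.07182; midpoint %ΔI = (48730 − 44800)/46765 = 0.08404.
η = 0.07182 / 0.08404 = 0.85.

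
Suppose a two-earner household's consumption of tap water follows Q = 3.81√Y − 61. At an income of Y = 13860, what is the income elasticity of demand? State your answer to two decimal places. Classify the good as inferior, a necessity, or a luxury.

At Y = 13860: Q = 387.546.
dQ/dY = 3.81/(2√Y) = 0.0161813 at this income.
η = (dQ/dY)·(Y/Q) = 0.0161813 × (13860/387.546) = 0.58.
Since 0 < η < 1, the good is a necessity.

0.58 (necessity)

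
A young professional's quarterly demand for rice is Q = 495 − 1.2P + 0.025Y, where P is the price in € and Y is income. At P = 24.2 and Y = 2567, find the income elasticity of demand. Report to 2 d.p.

0.12

At P = 24.2, Y = 2567: Q = 530.135.
Holding P constant, ∂Q/∂Y = 0.025.
η_Y = (∂Q/∂Y)·(Y/Q) = 0.025 × (2567/530.135) = 0.12.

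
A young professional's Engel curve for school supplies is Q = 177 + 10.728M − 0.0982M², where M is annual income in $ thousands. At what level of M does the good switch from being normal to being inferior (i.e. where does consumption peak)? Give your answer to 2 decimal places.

dQ/dM = 10.728 − 0.1964M.
The good is inferior where dQ/dM < 0. Setting dQ/dM = 0 gives M = 10.728 / 0.1964 = 54.62.

54.62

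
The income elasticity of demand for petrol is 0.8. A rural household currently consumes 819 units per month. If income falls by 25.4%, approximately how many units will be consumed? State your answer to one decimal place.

%ΔQ ≈ η × %ΔI = 0.8 × (-25.4%) = -20.32%.
New Q ≈ 819 × (1 − 0.2032) = 652.6.

652.6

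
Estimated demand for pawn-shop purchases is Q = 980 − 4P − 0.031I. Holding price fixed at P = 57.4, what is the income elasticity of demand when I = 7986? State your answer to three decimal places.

At P = 57.4, I = 7986: Q = 502.834.
Holding P constant, ∂Q/∂I = −0.031.
η_I = (∂Q/∂I)·(I/Q) = -0.031 × (7986/502.834) = -0.492.

-0.492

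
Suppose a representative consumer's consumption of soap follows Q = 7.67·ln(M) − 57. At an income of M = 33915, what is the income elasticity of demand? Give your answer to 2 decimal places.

0.33

At M = 33915: Q = 23.010.
dQ/dM = 7.67/M = 0.000226154 at this income.
η = (dQ/dM)·(M/Q) = 0.000226154 × (33915/23.010) = 0.33.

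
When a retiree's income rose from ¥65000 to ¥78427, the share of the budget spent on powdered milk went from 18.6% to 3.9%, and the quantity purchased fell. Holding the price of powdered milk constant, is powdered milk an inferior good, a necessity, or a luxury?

Quantity demanded falls as income rises, so η < 0.

inferior good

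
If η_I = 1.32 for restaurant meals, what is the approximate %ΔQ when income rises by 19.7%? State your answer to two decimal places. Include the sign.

%ΔQ ≈ η × %ΔI = 1.32 × 19.7% = 26.00%.

26.00%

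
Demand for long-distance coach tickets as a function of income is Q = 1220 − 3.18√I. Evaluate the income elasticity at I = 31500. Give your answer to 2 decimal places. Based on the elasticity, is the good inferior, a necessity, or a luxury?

-0.43 (inferior good)

At I = 31500: Q = 655.606.
dQ/dI = -3.18/(2√I) = -0.00895864 at this income.
η = (dQ/dI)·(I/Q) = -0.00895864 × (31500/655.606) = -0.43.
Since η < 0, the good is an inferior good.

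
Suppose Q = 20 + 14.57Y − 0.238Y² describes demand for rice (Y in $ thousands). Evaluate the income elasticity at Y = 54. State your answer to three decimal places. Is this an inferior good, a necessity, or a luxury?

-5.331 (inferior good)

At Y = 54: Q = 112.7720.
dQ/dY = 14.57 − 0.476Y = -11.13400.
η = (dQ/dY)·(Y/Q) = -11.13400 × (54/112.7720) = -5.331.
η < 0 ⇒ inferior good.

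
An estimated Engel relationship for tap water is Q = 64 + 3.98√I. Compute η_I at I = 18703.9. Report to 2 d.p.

At I = 18703.9: Q = 608.314.
dQ/dI = 3.98/(2√I) = 0.0145508 at this income.
η = (dQ/dI)·(I/Q) = 0.0145508 × (18703.9/608.314) = 0.45.

0.45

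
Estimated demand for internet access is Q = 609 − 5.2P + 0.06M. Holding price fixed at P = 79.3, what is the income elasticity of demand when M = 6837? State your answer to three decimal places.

0.676

At P = 79.3, M = 6837: Q = 606.860.
Holding P constant, ∂Q/∂M = 0.06.
η_M = (∂Q/∂M)·(M/Q) = 0.06 × (6837/606.860) = 0.676.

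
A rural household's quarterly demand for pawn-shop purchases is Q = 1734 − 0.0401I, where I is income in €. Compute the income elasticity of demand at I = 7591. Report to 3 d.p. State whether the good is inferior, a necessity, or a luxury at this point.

-0.213 (inferior good)

At I = 7591: Q = 1429.601.
dQ/dI = −0.0401.
η = (dQ/dI)·(I/Q) = -0.0401 × (7591/1429.601) = -0.213.
Since η < 0, the good is an inferior good.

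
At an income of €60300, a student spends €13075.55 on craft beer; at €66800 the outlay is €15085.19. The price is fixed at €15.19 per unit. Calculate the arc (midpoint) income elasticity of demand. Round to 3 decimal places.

1.395

With a constant price, Q₁ = 13075.55/15.19 = 860.800 and Q₂ = 15085.19/15.19 = 993.100 (equivalently, work directly with expenditure since P cancels).
Midpoint %ΔQ = (15085.19 − 13075.55)/14080.37 = 0.14273; midpoint %ΔI = (66800 − 60300)/63550 = 0.10228.
η = 0.14273 / 0.10228 = 1.395.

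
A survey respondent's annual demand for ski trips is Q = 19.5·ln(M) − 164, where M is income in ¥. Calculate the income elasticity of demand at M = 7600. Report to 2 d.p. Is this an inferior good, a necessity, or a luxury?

1.90 (luxury)

At M = 7600: Q = 10.250.
dQ/dM = 19.5/M = 0.00256579 at this income.
η = (dQ/dM)·(M/Q) = 0.00256579 × (7600/10.250) = 1.90.
Since η > 1, the good is a luxury.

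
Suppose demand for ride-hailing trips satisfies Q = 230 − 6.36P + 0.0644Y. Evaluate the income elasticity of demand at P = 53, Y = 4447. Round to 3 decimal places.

At P = 53, Y = 4447: Q = 179.307.
Holding P constant, ∂Q/∂Y = 0.0644.
η_Y = (∂Q/∂Y)·(Y/Q) = 0.0644 × (4447/179.307) = 1.597.

1.597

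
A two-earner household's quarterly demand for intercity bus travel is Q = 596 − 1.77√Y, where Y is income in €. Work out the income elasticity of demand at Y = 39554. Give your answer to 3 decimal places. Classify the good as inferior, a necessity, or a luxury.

At Y = 39554: Q = 243.979.
dQ/dY = -1.77/(2√Y) = -0.00444988 at this income.
η = (dQ/dY)·(Y/Q) = -0.00444988 × (39554/243.979) = -0.721.
Since η < 0, the good is an inferior good.

-0.721 (inferior good)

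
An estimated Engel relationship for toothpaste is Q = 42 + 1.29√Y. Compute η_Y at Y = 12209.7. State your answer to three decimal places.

At Y = 12209.7: Q = 184.542.
dQ/dY = 1.29/(2√Y) = 0.00583724 at this income.
η = (dQ/dY)·(Y/Q) = 0.00583724 × (12209.7/184.542) = 0.386.

0.386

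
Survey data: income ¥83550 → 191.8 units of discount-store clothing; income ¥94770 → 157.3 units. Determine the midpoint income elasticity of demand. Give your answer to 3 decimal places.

ΔQ = 157.3 − 191.8 = -34.5; midpoint Q̄ = (191.8 + 157.3)/2 = 174.55.
ΔI = 94770 − 83550 = 11220; midpoint Ī = (83550 + 94770)/2 = 89160.
η = (ΔQ/Q̄) ÷ (ΔI/Ī) = (-34.5/174.55) ÷ (11220/89160) = -1.571.

-1.571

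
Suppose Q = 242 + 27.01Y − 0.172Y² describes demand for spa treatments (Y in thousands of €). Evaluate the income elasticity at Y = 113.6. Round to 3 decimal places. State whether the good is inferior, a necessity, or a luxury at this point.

-1.257 (inferior good)

At Y = 113.6: Q = 1090.6829.
dQ/dY = 27.01 − 0.344Y = -12.06840.
η = (dQ/dY)·(Y/Q) = -12.06840 × (113.6/1090.6829) = -1.257.
η < 0 ⇒ inferior good.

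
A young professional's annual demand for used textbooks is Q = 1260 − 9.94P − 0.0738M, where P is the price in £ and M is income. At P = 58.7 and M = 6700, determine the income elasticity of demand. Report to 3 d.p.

-2.716

At P = 58.7, M = 6700: Q = 182.062.
Holding P constant, ∂Q/∂M = −0.0738.
η_M = (∂Q/∂M)·(M/Q) = -0.0738 × (6700/182.062) = -2.716.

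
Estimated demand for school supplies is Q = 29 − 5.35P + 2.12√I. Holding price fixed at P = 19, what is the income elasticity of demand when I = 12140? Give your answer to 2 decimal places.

0.73

At P = 19, I = 12140: Q = 160.935.
Holding P constant, ∂Q/∂I = 2.12/(2√I) = 0.00962048.
η_I = (∂Q/∂I)·(I/Q) = 0.00962048 × (12140/160.935) = 0.73.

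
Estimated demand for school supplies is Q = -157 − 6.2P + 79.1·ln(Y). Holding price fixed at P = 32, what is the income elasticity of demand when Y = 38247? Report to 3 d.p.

0.165

At P = 32, Y = 38247: Q = 479.249.
Holding P constant, ∂Q/∂Y = 79.1/Y = 0.00206814.
η_Y = (∂Q/∂Y)·(Y/Q) = 0.00206814 × (38247/479.249) = 0.165.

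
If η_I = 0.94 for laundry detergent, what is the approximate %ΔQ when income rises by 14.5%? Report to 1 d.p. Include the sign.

%ΔQ ≈ η × %ΔI = 0.94 × 14.5% = 13.6%.

13.6%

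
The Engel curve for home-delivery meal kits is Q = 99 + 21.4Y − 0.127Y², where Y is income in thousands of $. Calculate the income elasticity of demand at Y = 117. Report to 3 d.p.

At Y = 117: Q = 864.2970.
dQ/dY = 21.4 − 0.254Y = -8.31800.
η = (dQ/dY)·(Y/Q) = -8.31800 × (117/864.2970) = -1.126.

-1.126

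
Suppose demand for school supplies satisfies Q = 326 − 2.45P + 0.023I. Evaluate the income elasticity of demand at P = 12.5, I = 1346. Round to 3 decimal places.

At P = 12.5, I = 1346: Q = 326.333.
Holding P constant, ∂Q/∂I = 0.023.
η_I = (∂Q/∂I)·(I/Q) = 0.023 × (1346/326.333) = 0.095.

0.095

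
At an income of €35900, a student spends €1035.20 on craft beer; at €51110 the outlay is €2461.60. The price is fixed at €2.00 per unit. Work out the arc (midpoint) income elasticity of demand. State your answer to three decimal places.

2.334

With a constant price, Q₁ = 1035.20/2.00 = 517.600 and Q₂ = 2461.60/2.00 = 1230.800 (equivalently, work directly with expenditure since P cancels).
Midpoint %ΔQ = (2461.60 − 1035.20)/1748.40 = 0.81583; midpoint %ΔI = (51110 − 35900)/43505 = 0.34961.
η = 0.81583 / 0.34961 = 2.334.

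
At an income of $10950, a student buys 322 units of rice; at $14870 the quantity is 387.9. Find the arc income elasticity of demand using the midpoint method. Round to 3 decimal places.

ΔQ = 387.9 − 322 = 65.9; midpoint Q̄ = (322 + 387.9)/2 = 354.95.
ΔI = 14870 − 10950 = 3920; midpoint Ī = (10950 + 14870)/2 = 12910.
η = (ΔQ/Q̄) ÷ (ΔI/Ī) = (65.9/354.95) ÷ (3920/12910) = 0.611.

0.611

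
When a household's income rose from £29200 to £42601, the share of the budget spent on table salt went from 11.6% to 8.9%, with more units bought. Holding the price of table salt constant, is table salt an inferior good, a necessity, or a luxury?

Quantity rises but the budget share falls as income rises, so 0 < η < 1.

necessity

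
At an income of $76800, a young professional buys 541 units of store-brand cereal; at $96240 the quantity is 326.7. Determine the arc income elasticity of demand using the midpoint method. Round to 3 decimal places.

-2.198

ΔQ = 326.7 − 541 = -214.3; midpoint Q̄ = (541 + 326.7)/2 = 433.85.
ΔI = 96240 − 76800 = 19440; midpoint Ī = (76800 + 96240)/2 = 86520.
η = (ΔQ/Q̄) ÷ (ΔI/Ī) = (-214.3/433.85) ÷ (19440/86520) = -2.198.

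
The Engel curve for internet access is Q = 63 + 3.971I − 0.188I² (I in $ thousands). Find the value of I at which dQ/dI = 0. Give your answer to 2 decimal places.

10.56

dQ/dI = 3.971 − 0.376I.
The good is inferior where dQ/dI < 0. Setting dQ/dI = 0 gives I = 3.971 / 0.376 = 10.56.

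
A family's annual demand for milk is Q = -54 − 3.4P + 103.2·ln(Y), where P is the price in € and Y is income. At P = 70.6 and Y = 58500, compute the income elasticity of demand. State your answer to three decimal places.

0.123

At P = 70.6, Y = 58500: Q = 838.764.
Holding P constant, ∂Q/∂Y = 103.2/Y = 0.0017641.
η_Y = (∂Q/∂Y)·(Y/Q) = 0.0017641 × (58500/838.764) = 0.123.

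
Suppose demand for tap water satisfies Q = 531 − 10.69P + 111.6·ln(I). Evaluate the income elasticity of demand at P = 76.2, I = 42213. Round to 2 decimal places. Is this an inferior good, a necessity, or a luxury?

At P = 76.2, I = 42213: Q = 905.016.
Holding P constant, ∂Q/∂I = 111.6/I = 0.00264374.
η_I = (∂Q/∂I)·(I/Q) = 0.00264374 × (42213/905.016) = 0.12.
Since 0 < η < 1, this is a necessity.

0.12 (necessity)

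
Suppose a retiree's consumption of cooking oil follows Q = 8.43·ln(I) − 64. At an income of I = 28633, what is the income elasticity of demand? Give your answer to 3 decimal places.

At I = 28633: Q = 22.511.
dQ/dI = 8.43/I = 0.000294416 at this income.
η = (dQ/dI)·(I/Q) = 0.000294416 × (28633/22.511) = 0.374.

0.374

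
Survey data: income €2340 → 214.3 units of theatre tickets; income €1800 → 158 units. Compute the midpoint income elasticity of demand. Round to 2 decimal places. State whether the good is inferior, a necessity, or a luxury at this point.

ΔQ = 158 − 214.3 = -56.3; midpoint Q̄ = (214.3 + 158)/2 = 186.15.
ΔI = 1800 − 2340 = -540; midpoint Ī = (2340 + 1800)/2 = 2070.
η = (ΔQ/Q̄) ÷ (ΔI/Ī) = (-56.3/186.15) ÷ (-540/2070) = 1.16.
η > 1 ⇒ luxury.

1.16 (luxury)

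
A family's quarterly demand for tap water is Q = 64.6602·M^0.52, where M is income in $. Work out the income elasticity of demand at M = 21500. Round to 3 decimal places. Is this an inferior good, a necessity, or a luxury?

0.520 (necessity)

For Q = A·M^β the income elasticity is constant and equal to β.
Here β = 0.52, so η = 0.520.
Since 0 < η < 1, the good is a necessity.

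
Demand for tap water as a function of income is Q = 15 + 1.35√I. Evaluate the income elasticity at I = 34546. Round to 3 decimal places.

0.472

At I = 34546: Q = 265.918.
dQ/dI = 1.35/(2√I) = 0.00363166 at this income.
η = (dQ/dI)·(I/Q) = 0.00363166 × (34546/265.918) = 0.472.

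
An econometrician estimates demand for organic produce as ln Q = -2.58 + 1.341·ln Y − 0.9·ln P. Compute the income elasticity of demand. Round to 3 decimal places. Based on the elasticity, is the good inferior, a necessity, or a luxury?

In a log-linear demand, the coefficient on ln Y is the income elasticity.
So η = 1.341.
η > 1 ⇒ luxury.

1.341 (luxury)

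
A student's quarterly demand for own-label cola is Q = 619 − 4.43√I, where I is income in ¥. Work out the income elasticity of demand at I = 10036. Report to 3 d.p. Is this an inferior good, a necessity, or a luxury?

At I = 10036: Q = 175.203.
dQ/dI = -4.43/(2√I) = -0.0221102 at this income.
η = (dQ/dI)·(I/Q) = -0.0221102 × (10036/175.203) = -1.267.
Since η < 0, the good is an inferior good.

-1.267 (inferior good)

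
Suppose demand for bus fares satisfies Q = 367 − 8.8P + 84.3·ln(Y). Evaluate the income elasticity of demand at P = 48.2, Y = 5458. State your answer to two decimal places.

At P = 48.2, Y = 5458: Q = 668.228.
Holding P constant, ∂Q/∂Y = 84.3/Y = 0.0154452.
η_Y = (∂Q/∂Y)·(Y/Q) = 0.0154452 × (5458/668.228) = 0.13.

0.13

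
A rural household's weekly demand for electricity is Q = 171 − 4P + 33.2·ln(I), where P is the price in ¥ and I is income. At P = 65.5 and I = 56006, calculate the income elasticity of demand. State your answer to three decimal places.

0.122

At P = 65.5, I = 56006: Q = 271.983.
Holding P constant, ∂Q/∂I = 33.2/I = 0.000592794.
η_I = (∂Q/∂I)·(I/Q) = 0.000592794 × (56006/271.983) = 0.122.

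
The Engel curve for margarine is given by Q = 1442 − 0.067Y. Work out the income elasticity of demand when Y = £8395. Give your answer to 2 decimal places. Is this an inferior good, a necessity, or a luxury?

-0.64 (inferior good)

At Y = 8395: Q = 879.535.
dQ/dY = −0.067.
η = (dQ/dY)·(Y/Q) = -0.067 × (8395/879.535) = -0.64.
Since η < 0, the good is an inferior good.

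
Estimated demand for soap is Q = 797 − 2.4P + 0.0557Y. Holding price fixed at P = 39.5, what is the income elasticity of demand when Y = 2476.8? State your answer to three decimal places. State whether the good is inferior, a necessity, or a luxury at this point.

At P = 39.5, Y = 2476.8: Q = 840.158.
Holding P constant, ∂Q/∂Y = 0.0557.
η_Y = (∂Q/∂Y)·(Y/Q) = 0.0557 × (2476.8/840.158) = 0.164.
Since 0 < η < 1, this is a necessity.

0.164 (necessity)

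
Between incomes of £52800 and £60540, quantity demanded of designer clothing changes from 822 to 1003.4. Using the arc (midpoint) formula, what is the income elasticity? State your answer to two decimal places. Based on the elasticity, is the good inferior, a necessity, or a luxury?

1.46 (luxury)

ΔQ = 1003.4 − 822 = 181.4; midpoint Q̄ = (822 + 1003.4)/2 = 912.7.
ΔI = 60540 − 52800 = 7740; midpoint Ī = (52800 + 60540)/2 = 56670.
η = (ΔQ/Q̄) ÷ (ΔI/Ī) = (181.4/912.7) ÷ (7740/56670) = 1.46.
η > 1 ⇒ luxury.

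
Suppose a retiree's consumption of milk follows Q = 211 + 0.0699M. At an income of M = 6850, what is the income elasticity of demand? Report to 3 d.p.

0.694

At M = 6850: Q = 689.815.
dQ/dM = 0.0699.
η = (dQ/dM)·(M/Q) = 0.0699 × (6850/689.815) = 0.694.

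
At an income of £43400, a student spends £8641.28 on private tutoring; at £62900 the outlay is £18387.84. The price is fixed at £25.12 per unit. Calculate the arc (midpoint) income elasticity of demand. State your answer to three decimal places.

1.966

With a constant price, Q₁ = 8641.28/25.12 = 344.000 and Q₂ = 18387.84/25.12 = 732.000 (equivalently, work directly with expenditure since P cancels).
Midpoint %ΔQ = (18387.84 − 8641.28)/13514.56 = 0.72119; midpoint %ΔI = (62900 − 43400)/53150 = 0.36689.
η = 0.72119 / 0.36689 = 1.966.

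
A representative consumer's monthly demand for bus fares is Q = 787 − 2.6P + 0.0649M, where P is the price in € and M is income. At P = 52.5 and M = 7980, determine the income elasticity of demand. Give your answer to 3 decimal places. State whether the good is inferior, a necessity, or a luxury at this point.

At P = 52.5, M = 7980: Q = 1168.402.
Holding P constant, ∂Q/∂M = 0.0649.
η_M = (∂Q/∂M)·(M/Q) = 0.0649 × (7980/1168.402) = 0.443.
Since 0 < η < 1, this is a necessity.

0.443 (necessity)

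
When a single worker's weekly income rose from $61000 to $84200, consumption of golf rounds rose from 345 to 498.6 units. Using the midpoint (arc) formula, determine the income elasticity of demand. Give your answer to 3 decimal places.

1.140

ΔQ = 498.6 − 345 = 153.6; midpoint Q̄ = (345 + 498.6)/2 = 421.8.
ΔI = 84200 − 61000 = 23200; midpoint Ī = (61000 + 84200)/2 = 72600.
η = (ΔQ/Q̄) ÷ (ΔI/Ī) = (153.6/421.8) ÷ (23200/72600) = 1.140.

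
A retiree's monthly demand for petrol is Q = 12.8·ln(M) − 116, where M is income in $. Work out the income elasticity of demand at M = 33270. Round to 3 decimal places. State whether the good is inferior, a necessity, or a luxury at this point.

At M = 33270: Q = 17.279.
dQ/dM = 12.8/M = 0.000384731 at this income.
η = (dQ/dM)·(M/Q) = 0.000384731 × (33270/17.279) = 0.741.
Since 0 < η < 1, the good is a necessity.

0.741 (necessity)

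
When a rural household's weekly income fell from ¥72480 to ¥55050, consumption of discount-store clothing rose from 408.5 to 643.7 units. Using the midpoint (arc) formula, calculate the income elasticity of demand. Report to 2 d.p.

-1.64

ΔQ = 643.7 − 408.5 = 235.2; midpoint Q̄ = (408.5 + 643.7)/2 = 526.1.
ΔI = 55050 − 72480 = -17430; midpoint Ī = (72480 + 55050)/2 = 63765.
η = (ΔQ/Q̄) ÷ (ΔI/Ī) = (235.2/526.1) ÷ (-17430/63765) = -1.64.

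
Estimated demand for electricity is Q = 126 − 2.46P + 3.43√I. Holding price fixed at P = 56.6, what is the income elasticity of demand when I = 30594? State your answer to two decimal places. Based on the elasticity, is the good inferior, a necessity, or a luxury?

At P = 56.6, I = 30594: Q = 586.710.
Holding P constant, ∂Q/∂I = 3.43/(2√I) = 0.00980496.
η_I = (∂Q/∂I)·(I/Q) = 0.00980496 × (30594/586.710) = 0.51.
Since 0 < η < 1, this is a necessity.

0.51 (necessity)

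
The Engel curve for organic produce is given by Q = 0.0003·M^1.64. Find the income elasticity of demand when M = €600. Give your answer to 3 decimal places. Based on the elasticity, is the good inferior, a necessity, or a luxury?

1.640 (luxury)

For Q = A·M^β the income elasticity is constant and equal to β.
Here β = 1.64, so η = 1.640.
Since η > 1, the good is a luxury.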